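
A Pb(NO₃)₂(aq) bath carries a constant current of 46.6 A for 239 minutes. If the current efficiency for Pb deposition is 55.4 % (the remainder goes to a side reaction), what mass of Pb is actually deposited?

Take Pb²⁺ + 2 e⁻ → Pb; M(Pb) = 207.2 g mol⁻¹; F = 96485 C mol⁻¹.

Q = I·t = 46.60 × 14340 = 668200 C.
n(e⁻) = 668200/96485 = 6.926 mol; theoretically n(Pb) = 6.926/2 = 3.463 mol, m_theo = 717.5 g.
At 55.4 % efficiency, m_actual = 0.554 × 717.5 = 398 g.

398 g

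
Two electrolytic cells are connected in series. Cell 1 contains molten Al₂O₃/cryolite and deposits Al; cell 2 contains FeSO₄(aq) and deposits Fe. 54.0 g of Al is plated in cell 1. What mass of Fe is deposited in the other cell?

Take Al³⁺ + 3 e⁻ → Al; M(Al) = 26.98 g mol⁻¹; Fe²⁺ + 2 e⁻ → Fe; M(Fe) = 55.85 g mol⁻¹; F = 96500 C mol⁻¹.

n(Al) = 54.0 / 26.98 = 2.001 mol.
Since Al³⁺ + 3 e⁻ → Al, n(e⁻) passed = 3 × 2.001 = 6.004 mol.
Cells in series carry the same charge, so the same 6.004 mol of electrons passes through cell 2.
Fe²⁺ + 2 e⁻ → Fe, so n(Fe) = 6.004 / 2 = 3.002 mol.
m(Fe) = 3.002 × 55.85 = 168 g.

168 g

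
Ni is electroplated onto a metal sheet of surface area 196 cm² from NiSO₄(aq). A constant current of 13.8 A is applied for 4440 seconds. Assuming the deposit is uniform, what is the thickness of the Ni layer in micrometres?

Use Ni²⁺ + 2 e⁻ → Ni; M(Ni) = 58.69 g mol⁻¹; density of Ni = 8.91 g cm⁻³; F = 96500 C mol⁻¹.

Q = I·t = 13.80 × 4440.0 = 61270 C; n(e⁻) = 0.6349 mol.
n(Ni) = n(e⁻)/2 = 0.3175 mol, so m = 0.3175 × 58.69 = 18.63 g.
Volume = m/ρ = 18.63 / 8.91 = 2.091 cm³.
Thickness = V/A = 2.091 / 196 = 0.0107 cm = 107 μm.

107 μm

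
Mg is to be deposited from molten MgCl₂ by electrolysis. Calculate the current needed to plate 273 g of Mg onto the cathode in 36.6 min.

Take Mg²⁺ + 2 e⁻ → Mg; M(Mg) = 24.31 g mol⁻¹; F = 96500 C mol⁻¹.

n(Mg) = 273 / 24.31 = 11.23 mol.
n(e⁻) = 2 × 11.23 = 22.46 mol.
Q = n(e⁻)·F = 22.46 × 96500 = 2167000 C.
I = Q/t = 2167000 / 2196.0 s = 987 A.

987 A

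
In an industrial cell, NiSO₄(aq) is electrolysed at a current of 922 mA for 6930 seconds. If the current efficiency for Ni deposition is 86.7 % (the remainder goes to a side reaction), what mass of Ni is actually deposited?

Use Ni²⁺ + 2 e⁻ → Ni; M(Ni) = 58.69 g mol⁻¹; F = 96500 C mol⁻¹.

Q = I·t = 0.9220 × 6930.0 = 6389 C.
n(e⁻) = 6389/96500 = 0.06621 mol; theoretically n(Ni) = 0.06621/2 = 0.03311 mol, m_theo = 1.943 g.
At 86.7 % efficiency, m_actual = 0.867 × 1.943 = 1.68 g.

1.68 g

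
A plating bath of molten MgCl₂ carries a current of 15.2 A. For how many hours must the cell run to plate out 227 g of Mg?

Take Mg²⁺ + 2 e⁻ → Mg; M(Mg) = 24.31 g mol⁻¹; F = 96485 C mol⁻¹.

n(Mg) = m/M = 227 / 24.31 = 9.338 mol.
Each Mg atom requires 2 electrons, so n(e⁻) = 2 × 9.338 = 18.68 mol.
Q = n(e⁻)·F = 18.68 × 96485 = 1802000 C.
t = Q/I = 1802000 / 15.20 A = 118500 s = 32.9 h.

32.9 h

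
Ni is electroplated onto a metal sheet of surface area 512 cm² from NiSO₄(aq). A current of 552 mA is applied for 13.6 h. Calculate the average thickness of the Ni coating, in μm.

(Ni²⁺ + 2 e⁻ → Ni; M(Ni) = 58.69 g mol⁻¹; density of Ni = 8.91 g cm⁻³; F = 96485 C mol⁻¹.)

18.0 μm

Q = I·t = 0.5520 × 48960 = 27030 C; n(e⁻) = 0.2801 mol.
n(Ni) = n(e⁻)/2 = 0.1401 mol, so m = 0.1401 × 58.69 = 8.220 g.
Volume = m/ρ = 8.220 / 8.91 = 0.9225 cm³.
Thickness = V/A = 0.9225 / 512 = 0.00180 cm = 18.0 μm.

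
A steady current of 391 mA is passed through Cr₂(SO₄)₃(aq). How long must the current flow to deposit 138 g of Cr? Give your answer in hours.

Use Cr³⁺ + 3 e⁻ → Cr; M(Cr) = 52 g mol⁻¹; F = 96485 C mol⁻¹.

n(Cr) = m/M = 138 / 52 = 2.654 mol.
Each Cr atom requires 3 electrons, so n(e⁻) = 3 × 2.654 = 7.962 mol.
Q = n(e⁻)·F = 7.962 × 96485 = 768200 C.
t = Q/I = 768200 / 0.3910 A = 1965000 s = 546 h.

546 h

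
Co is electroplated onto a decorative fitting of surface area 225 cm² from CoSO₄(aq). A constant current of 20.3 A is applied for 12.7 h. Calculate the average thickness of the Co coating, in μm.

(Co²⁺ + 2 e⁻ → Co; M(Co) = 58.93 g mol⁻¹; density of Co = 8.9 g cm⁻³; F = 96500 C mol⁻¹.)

Q = I·t = 20.30 × 45720 = 928100 C; n(e⁻) = 9.618 mol.
n(Co) = n(e⁻)/2 = 4.809 mol, so m = 4.809 × 58.93 = 283.4 g.
Volume = m/ρ = 283.4 / 8.9 = 31.84 cm³.
Thickness = V/A = 31.84 / 225 = 0.142 cm = 1420 μm.

1420 μm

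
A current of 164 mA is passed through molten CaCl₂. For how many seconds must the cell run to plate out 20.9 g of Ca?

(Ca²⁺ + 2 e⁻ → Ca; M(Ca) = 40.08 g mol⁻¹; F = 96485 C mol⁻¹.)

6.14 × 10⁵ s

n(Ca) = m/M = 20.9 / 40.08 = 0.5215 mol.
Each Ca atom requires 2 electrons, so n(e⁻) = 2 × 0.5215 = 1.043 mol.
Q = n(e⁻)·F = 1.043 × 96485 = 100600 C.
t = Q/I = 100600 / 0.1640 A = 613600 s.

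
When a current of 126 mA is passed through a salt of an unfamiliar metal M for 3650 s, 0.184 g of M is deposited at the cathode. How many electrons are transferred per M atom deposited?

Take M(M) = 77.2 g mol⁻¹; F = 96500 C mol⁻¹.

2

Q = I·t = 0.1260 A × 3650.0 s = 459.9 C, so n(e⁻) = 459.9/96500 = 0.004766 mol.
n(M) deposited = 0.184 / 77.2 = 0.002383 mol.
Electrons per atom = n(e⁻)/n(M) = 0.004766 / 0.002383 = 2.00 ≈ 2, so the ion is M²⁺.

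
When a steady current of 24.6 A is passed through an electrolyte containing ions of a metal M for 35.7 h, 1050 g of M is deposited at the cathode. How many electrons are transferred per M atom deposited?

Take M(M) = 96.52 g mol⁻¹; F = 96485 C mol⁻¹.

3

Q = I·t = 24.60 A × 128520 s = 3162000 C, so n(e⁻) = 3162000/96485 = 32.77 mol.
n(M) deposited = 1050 / 96.52 = 10.88 mol.
Electrons per atom = n(e⁻)/n(M) = 32.77 / 10.88 = 3.01 ≈ 3, so the ion is M³⁺.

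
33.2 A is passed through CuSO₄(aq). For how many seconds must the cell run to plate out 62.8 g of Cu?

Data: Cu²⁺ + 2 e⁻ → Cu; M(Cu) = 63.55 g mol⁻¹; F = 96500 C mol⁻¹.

n(Cu) = m/M = 62.8 / 63.55 = 0.9882 mol.
Each Cu atom requires 2 electrons, so n(e⁻) = 2 × 0.9882 = 1.976 mol.
Q = n(e⁻)·F = 1.976 × 96500 = 190700 C.
t = Q/I = 190700 / 33.20 A = 5745 s.

5740 s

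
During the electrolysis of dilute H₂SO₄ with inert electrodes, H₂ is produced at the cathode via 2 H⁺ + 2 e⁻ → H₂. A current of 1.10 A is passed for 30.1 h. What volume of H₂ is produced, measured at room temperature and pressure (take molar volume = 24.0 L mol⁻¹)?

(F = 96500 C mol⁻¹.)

Q = I·t = 1.100 A × 108360 s = 119200 C.
n(e⁻) = Q/F = 119200 / 96500 = 1.235 mol.
2 electrons are transferred per H₂ molecule, so n(H₂) = 1.235 / 2 = 0.6176 mol.
V = n × V_m = 0.6176 × 24.0 = 14.8 L.

14.8 L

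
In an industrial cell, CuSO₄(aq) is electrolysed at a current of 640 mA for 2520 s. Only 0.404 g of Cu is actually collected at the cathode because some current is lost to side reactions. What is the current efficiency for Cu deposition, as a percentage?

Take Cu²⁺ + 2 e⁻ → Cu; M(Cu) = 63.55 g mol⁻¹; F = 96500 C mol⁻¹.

Q = I·t = 0.6400 × 2520.0 = 1613 C; n(e⁻) = 1613/96500 = 0.01671 mol.
Theoretical n(Cu) = n(e⁻)/2 = 0.008356 mol, i.e. m_theo = 0.008356 × 63.55 = 0.5311 g.
Efficiency = m_actual / m_theo = 0.404 / 0.5311 = 76.1 %.

76.1 %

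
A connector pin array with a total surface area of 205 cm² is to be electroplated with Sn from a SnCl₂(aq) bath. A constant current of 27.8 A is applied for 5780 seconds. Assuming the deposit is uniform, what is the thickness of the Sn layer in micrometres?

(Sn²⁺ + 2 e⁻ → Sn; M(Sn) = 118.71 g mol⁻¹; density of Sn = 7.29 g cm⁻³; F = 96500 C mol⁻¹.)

661 μm

Q = I·t = 27.80 × 5780.0 = 160700 C; n(e⁻) = 1.665 mol.
n(Sn) = n(e⁻)/2 = 0.8326 mol, so m = 0.8326 × 118.71 = 98.83 g.
Volume = m/ρ = 98.83 / 7.29 = 13.56 cm³.
Thickness = V/A = 13.56 / 205 = 0.0661 cm = 661 μm.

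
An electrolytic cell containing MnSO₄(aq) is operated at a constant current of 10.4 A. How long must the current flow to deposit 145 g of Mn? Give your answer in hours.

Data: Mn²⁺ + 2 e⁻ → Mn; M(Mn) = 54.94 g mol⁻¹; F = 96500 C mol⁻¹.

13.6 h

n(Mn) = m/M = 145 / 54.94 = 2.639 mol.
Each Mn atom requires 2 electrons, so n(e⁻) = 2 × 2.639 = 5.278 mol.
Q = n(e⁻)·F = 5.278 × 96500 = 509400 C.
t = Q/I = 509400 / 10.40 A = 48980 s = 13.6 h.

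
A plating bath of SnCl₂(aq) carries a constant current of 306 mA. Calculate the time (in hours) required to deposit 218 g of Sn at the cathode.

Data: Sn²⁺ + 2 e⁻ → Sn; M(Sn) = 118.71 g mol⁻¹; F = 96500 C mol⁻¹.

322 h

n(Sn) = m/M = 218 / 118.71 = 1.836 mol.
Each Sn atom requires 2 electrons, so n(e⁻) = 2 × 1.836 = 3.673 mol.
Q = n(e⁻)·F = 3.673 × 96500 = 354400 C.
t = Q/I = 354400 / 0.3060 A = 1158000 s = 322 h.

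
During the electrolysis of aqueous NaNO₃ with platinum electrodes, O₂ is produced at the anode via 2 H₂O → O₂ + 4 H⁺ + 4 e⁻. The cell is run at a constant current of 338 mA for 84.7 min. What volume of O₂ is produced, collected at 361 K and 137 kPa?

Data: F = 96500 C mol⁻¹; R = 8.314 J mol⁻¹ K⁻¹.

0.0975 L

Q = I·t = 0.3380 A × 5082.0 s = 1718 C.
n(e⁻) = Q/F = 1718 / 96500 = 0.01780 mol.
4 electrons are transferred per O₂ molecule, so n(O₂) = 0.01780 / 4 = 0.004450 mol.
V = nRT/P = (0.004450 × 8.314 × 361) / (137 × 10³ Pa) = 9.75 × 10⁻⁵ m³ = 0.0975 L.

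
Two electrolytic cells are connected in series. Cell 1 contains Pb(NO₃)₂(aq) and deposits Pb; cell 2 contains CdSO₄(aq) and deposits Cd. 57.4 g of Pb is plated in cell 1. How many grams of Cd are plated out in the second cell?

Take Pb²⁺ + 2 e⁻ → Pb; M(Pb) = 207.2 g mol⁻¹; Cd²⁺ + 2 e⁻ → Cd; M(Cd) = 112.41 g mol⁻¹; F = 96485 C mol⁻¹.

31.1 g

n(Pb) = 57.4 / 207.2 = 0.2770 mol.
Since Pb²⁺ + 2 e⁻ → Pb, n(e⁻) passed = 2 × 0.2770 = 0.5541 mol.
Cells in series carry the same charge, so the same 0.5541 mol of electrons passes through cell 2.
Cd²⁺ + 2 e⁻ → Cd, so n(Cd) = 0.5541 / 2 = 0.2770 mol.
m(Cd) = 0.2770 × 112.41 = 31.1 g.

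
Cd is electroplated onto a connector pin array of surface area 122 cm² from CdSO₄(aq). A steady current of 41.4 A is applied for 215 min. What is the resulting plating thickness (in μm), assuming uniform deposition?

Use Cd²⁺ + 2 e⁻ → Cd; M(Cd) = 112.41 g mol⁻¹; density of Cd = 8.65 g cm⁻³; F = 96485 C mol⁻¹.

2950 μm

Q = I·t = 41.40 × 12900 = 534100 C; n(e⁻) = 5.535 mol.
n(Cd) = n(e⁻)/2 = 2.768 mol, so m = 2.768 × 112.41 = 311.1 g.
Volume = m/ρ = 311.1 / 8.65 = 35.97 cm³.
Thickness = V/A = 35.97 / 122 = 0.295 cm = 2950 μm.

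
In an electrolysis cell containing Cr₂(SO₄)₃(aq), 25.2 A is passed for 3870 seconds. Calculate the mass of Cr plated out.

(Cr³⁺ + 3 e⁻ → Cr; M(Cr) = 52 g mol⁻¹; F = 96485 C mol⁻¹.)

17.5 g

Q = I·t = 25.20 A × 3870.0 s = 97520 C.
n(e⁻) = Q/F = 97520 / 96485 = 1.011 mol.
Cr³⁺ + 3 e⁻ → Cr, so n(Cr) = n(e⁻)/3 = 0.3369 mol.
m = n·M = 0.3369 × 52 = 17.5 g.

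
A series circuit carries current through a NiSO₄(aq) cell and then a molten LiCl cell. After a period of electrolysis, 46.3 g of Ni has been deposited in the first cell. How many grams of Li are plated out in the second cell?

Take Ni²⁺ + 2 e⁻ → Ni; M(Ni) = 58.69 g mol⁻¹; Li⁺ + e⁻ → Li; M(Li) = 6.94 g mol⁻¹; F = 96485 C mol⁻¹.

n(Ni) = 46.3 / 58.69 = 0.7889 mol.
Since Ni²⁺ + 2 e⁻ → Ni, n(e⁻) passed = 2 × 0.7889 = 1.578 mol.
Cells in series carry the same charge, so the same 1.578 mol of electrons passes through cell 2.
Li⁺ + e⁻ → Li, so n(Li) = 1.578 / 1 = 1.578 mol.
m(Li) = 1.578 × 6.94 = 10.9 g.

10.9 g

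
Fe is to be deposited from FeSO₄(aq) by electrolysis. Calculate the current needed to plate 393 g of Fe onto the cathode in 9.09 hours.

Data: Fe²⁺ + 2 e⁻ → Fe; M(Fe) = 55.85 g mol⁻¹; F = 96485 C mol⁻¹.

n(Fe) = 393 / 55.85 = 7.037 mol.
n(e⁻) = 2 × 7.037 = 14.07 mol.
Q = n(e⁻)·F = 14.07 × 96485 = 1358000 C.
I = Q/t = 1358000 / 32724 s = 41.5 A.

41.5 A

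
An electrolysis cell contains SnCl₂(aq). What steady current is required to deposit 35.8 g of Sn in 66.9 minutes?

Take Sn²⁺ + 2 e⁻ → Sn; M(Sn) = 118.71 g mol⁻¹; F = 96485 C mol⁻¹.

14.5 A

n(Sn) = 35.8 / 118.71 = 0.3016 mol.
n(e⁻) = 2 × 0.3016 = 0.6032 mol.
Q = n(e⁻)·F = 0.6032 × 96485 = 58190 C.
I = Q/t = 58190 / 4014.0 s = 14.5 A.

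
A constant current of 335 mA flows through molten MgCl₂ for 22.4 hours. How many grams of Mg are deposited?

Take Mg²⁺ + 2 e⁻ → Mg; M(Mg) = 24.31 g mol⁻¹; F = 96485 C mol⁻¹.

3.40 g

Q = I·t = 0.3350 A × 80640 s = 27010 C.
n(e⁻) = Q/F = 27010 / 96485 = 0.2800 mol.
Mg²⁺ + 2 e⁻ → Mg, so n(Mg) = n(e⁻)/2 = 0.1400 mol.
m = n·M = 0.1400 × 24.31 = 3.40 g.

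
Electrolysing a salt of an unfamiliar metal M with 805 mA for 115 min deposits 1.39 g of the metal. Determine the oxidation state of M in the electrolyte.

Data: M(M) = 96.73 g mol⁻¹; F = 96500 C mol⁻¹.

Q = I·t = 0.8050 A × 6900.0 s = 5554 C, so n(e⁻) = 5554/96500 = 0.05756 mol.
n(M) deposited = 1.39 / 96.73 = 0.01437 mol.
Electrons per atom = n(e⁻)/n(M) = 0.05756 / 0.01437 = 4.01 ≈ 4, so the ion is M⁴⁺.

+4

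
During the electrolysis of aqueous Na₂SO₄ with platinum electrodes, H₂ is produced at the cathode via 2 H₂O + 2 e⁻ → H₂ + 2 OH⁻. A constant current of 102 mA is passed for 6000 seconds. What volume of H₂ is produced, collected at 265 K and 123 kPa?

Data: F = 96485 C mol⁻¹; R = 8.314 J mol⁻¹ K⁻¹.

Q = I·t = 0.1020 A × 6000.0 s = 612.0 C.
n(e⁻) = Q/F = 612.0 / 96485 = 0.006343 mol.
2 electrons are transferred per H₂ molecule, so n(H₂) = 0.006343 / 2 = 0.003171 mol.
V = nRT/P = (0.003171 × 8.314 × 265) / (123 × 10³ Pa) = 5.68 × 10⁻⁵ m³ = 0.0568 L.

0.0568 L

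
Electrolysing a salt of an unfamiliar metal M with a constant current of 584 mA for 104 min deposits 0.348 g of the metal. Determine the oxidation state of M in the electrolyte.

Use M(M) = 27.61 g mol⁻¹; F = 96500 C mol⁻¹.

Q = I·t = 0.5840 A × 6240.0 s = 3644 C, so n(e⁻) = 3644/96500 = 0.03776 mol.
n(M) deposited = 0.348 / 27.61 = 0.01260 mol.
Electrons per atom = n(e⁻)/n(M) = 0.03776 / 0.01260 = 3.00 ≈ 3, so the ion is M³⁺.

+3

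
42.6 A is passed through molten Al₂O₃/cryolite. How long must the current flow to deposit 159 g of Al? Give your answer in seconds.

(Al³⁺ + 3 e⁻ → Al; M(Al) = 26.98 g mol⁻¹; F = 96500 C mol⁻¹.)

n(Al) = m/M = 159 / 26.98 = 5.893 mol.
Each Al atom requires 3 electrons, so n(e⁻) = 3 × 5.893 = 17.68 mol.
Q = n(e⁻)·F = 17.68 × 96500 = 1706000 C.
t = Q/I = 1706000 / 42.60 A = 40050 s.

40000 s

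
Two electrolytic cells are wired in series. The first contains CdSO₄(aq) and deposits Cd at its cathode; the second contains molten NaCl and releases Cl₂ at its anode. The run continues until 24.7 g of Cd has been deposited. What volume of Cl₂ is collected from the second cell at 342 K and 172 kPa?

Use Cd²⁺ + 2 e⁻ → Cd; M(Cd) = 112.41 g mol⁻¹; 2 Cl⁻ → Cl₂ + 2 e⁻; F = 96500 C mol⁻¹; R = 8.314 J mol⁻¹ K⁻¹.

n(Cd) = 24.7 / 112.41 = 0.2197 mol, so n(e⁻) = 2 × 0.2197 = 0.4395 mol.
The cells are in series, so the same 0.4395 mol of electrons passes through the second cell.
2 Cl⁻ → Cl₂ + 2 e⁻ — 2 mol e⁻ per mol Cl₂, so n(Cl₂) = 0.4395/2 = 0.2197 mol.
V = nRT/P = (0.2197 × 8.314 × 342) / (172 × 10³) = 0.00363 m³ = 3.63 L.

3.63 L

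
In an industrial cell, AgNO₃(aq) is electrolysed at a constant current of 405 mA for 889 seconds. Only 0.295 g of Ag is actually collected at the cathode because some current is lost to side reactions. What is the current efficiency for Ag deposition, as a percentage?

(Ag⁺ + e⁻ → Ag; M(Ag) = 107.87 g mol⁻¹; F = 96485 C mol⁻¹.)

Q = I·t = 0.4050 × 889.00 = 360.0 C; n(e⁻) = 360.0/96485 = 0.003732 mol.
Theoretical n(Ag) = n(e⁻)/1 = 0.003732 mol, i.e. m_theo = 0.003732 × 107.87 = 0.4025 g.
Efficiency = m_actual / m_theo = 0.295 / 0.4025 = 73.3 %.

73.3 %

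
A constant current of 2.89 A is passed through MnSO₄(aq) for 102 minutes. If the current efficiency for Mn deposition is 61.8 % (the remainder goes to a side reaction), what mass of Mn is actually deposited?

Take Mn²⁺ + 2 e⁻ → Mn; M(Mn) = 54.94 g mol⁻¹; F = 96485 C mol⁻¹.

3.11 g

Q = I·t = 2.890 × 6120.0 = 17690 C.
n(e⁻) = 17690/96485 = 0.1833 mol; theoretically n(Mn) = 0.1833/2 = 0.09166 mol, m_theo = 5.036 g.
At 61.8 % efficiency, m_actual = 0.618 × 5.036 = 3.11 g.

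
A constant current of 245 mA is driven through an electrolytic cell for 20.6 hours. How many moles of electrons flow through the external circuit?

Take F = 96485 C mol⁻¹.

Q = I·t = 0.2450 A × 74160 s = 18170 C.
n(e⁻) = Q/F = 18170 / 96485 = 0.188 mol.

0.188 mol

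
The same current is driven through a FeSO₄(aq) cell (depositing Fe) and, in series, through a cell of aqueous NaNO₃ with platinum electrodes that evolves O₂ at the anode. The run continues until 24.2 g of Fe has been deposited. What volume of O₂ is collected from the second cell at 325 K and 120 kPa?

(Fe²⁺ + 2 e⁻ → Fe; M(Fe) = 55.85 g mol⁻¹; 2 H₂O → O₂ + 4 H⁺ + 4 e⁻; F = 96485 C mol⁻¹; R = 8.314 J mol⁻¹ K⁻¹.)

n(Fe) = 24.2 / 55.85 = 0.4333 mol, so n(e⁻) = 2 × 0.4333 = 0.8666 mol.
The cells are in series, so the same 0.8666 mol of electrons passes through the second cell.
2 H₂O → O₂ + 4 H⁺ + 4 e⁻ — 4 mol e⁻ per mol O₂, so n(O₂) = 0.8666/4 = 0.2167 mol.
V = nRT/P = (0.2167 × 8.314 × 325) / (120 × 10³) = 0.00488 m³ = 4.88 L.

4.88 L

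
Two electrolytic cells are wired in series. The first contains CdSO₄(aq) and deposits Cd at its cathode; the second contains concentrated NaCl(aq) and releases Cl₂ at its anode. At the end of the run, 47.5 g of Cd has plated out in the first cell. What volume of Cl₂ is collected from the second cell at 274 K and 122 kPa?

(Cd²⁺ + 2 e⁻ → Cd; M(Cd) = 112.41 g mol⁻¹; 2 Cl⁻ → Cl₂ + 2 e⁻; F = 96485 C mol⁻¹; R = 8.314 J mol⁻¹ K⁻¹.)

n(Cd) = 47.5 / 112.41 = 0.4226 mol, so n(e⁻) = 2 × 0.4226 = 0.8451 mol.
The cells are in series, so the same 0.8451 mol of electrons passes through the second cell.
2 Cl⁻ → Cl₂ + 2 e⁻ — 2 mol e⁻ per mol Cl₂, so n(Cl₂) = 0.8451/2 = 0.4226 mol.
V = nRT/P = (0.4226 × 8.314 × 274) / (122 × 10³) = 0.00789 m³ = 7.89 L.

7.89 L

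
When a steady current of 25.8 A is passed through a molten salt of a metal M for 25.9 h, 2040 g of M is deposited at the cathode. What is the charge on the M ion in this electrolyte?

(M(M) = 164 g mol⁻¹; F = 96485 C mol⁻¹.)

Q = I·t = 25.80 A × 93240 s = 2406000 C, so n(e⁻) = 2406000/96485 = 24.93 mol.
n(M) deposited = 2040 / 164 = 12.44 mol.
Electrons per atom = n(e⁻)/n(M) = 24.93 / 12.44 = 2.00 ≈ 2, so the ion is M²⁺.

+2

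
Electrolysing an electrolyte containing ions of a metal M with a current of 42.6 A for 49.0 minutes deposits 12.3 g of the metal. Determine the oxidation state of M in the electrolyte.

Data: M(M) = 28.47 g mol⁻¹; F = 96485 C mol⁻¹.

+3

Q = I·t = 42.60 A × 2940.0 s = 125200 C, so n(e⁻) = 125200/96485 = 1.298 mol.
n(M) deposited = 12.3 / 28.47 = 0.4320 mol.
Electrons per atom = n(e⁻)/n(M) = 1.298 / 0.4320 = 3.00 ≈ 3, so the ion is M³⁺.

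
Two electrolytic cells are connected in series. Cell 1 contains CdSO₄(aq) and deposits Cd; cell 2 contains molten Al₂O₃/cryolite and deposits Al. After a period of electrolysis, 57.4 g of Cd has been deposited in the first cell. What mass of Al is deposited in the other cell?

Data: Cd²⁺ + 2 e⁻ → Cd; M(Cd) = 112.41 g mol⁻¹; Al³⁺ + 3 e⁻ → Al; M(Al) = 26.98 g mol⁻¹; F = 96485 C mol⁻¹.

n(Cd) = 57.4 / 112.41 = 0.5106 mol.
Since Cd²⁺ + 2 e⁻ → Cd, n(e⁻) passed = 2 × 0.5106 = 1.021 mol.
Cells in series carry the same charge, so the same 1.021 mol of electrons passes through cell 2.
Al³⁺ + 3 e⁻ → Al, so n(Al) = 1.021 / 3 = 0.3404 mol.
m(Al) = 0.3404 × 26.98 = 9.18 g.

9.18 g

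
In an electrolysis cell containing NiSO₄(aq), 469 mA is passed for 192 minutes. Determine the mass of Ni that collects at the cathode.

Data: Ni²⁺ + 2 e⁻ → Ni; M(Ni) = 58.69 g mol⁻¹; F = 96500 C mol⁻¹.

1.64 g

Q = I·t = 0.4690 A × 11520 s = 5403 C.
n(e⁻) = Q/F = 5403 / 96500 = 0.05599 mol.
Ni²⁺ + 2 e⁻ → Ni, so n(Ni) = n(e⁻)/2 = 0.02799 mol.
m = n·M = 0.02799 × 58.69 = 1.64 g.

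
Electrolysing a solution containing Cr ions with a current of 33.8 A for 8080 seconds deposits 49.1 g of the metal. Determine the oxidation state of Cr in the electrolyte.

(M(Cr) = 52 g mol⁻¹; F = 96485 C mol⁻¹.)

+3

Q = I·t = 33.80 A × 8080.0 s = 273100 C, so n(e⁻) = 273100/96485 = 2.831 mol.
n(Cr) deposited = 49.1 / 52 = 0.9442 mol.
Electrons per atom = n(e⁻)/n(Cr) = 2.831 / 0.9442 = 3.00 ≈ 3, so the ion is Cr³⁺.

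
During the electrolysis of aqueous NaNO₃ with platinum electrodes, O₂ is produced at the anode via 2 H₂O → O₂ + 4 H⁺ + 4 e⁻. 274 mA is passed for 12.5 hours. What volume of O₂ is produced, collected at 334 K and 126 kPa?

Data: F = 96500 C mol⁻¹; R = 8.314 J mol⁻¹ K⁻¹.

Q = I·t = 0.2740 A × 45000 s = 12330 C.
n(e⁻) = Q/F = 12330 / 96500 = 0.1278 mol.
4 electrons are transferred per O₂ molecule, so n(O₂) = 0.1278 / 4 = 0.03194 mol.
V = nRT/P = (0.03194 × 8.314 × 334) / (126 × 10³ Pa) = 7.04 × 10⁻⁴ m³ = 0.704 L.

0.704 L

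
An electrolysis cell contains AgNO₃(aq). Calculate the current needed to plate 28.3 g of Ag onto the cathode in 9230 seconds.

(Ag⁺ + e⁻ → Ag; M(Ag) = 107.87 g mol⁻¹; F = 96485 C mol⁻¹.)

n(Ag) = 28.3 / 107.87 = 0.2624 mol.
n(e⁻) = 1 × 0.2624 = 0.2624 mol.
Q = n(e⁻)·F = 0.2624 × 96485 = 25310 C.
I = Q/t = 25310 / 9230.0 s = 2.74 A.

2.74 A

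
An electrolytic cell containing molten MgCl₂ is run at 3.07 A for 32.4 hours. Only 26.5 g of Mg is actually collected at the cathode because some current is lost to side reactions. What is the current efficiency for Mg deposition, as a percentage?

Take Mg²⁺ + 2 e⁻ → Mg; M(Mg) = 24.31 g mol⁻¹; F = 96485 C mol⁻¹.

58.7 %

Q = I·t = 3.070 × 116640 = 358100 C; n(e⁻) = 358100/96485 = 3.711 mol.
Theoretical n(Mg) = n(e⁻)/2 = 1.856 mol, i.e. m_theo = 1.856 × 24.31 = 45.11 g.
Efficiency = m_actual / m_theo = 26.5 / 45.11 = 58.7 %.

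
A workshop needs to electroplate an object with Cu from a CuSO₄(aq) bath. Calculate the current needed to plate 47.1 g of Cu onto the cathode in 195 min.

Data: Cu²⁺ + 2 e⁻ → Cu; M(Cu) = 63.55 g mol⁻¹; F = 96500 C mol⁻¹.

12.2 A

n(Cu) = 47.1 / 63.55 = 0.7411 mol.
n(e⁻) = 2 × 0.7411 = 1.482 mol.
Q = n(e⁻)·F = 1.482 × 96500 = 143000 C.
I = Q/t = 143000 / 11700 s = 12.2 A.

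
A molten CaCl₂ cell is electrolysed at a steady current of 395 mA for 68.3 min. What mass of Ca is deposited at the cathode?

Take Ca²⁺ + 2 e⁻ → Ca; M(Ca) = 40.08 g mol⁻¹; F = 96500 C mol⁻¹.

Q = I·t = 0.3950 A × 4098.0 s = 1619 C.
n(e⁻) = Q/F = 1619 / 96500 = 0.01677 mol.
Ca²⁺ + 2 e⁻ → Ca, so n(Ca) = n(e⁻)/2 = 0.008387 mol.
m = n·M = 0.008387 × 40.08 = 0.336 g.

0.336 g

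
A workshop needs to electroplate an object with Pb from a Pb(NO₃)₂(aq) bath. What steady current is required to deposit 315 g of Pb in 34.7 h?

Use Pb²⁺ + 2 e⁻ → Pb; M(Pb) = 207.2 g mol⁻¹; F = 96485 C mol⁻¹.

2.35 A

n(Pb) = 315 / 207.2 = 1.520 mol.
n(e⁻) = 2 × 1.520 = 3.041 mol.
Q = n(e⁻)·F = 3.041 × 96485 = 293400 C.
I = Q/t = 293400 / 124920 s = 2.35 A.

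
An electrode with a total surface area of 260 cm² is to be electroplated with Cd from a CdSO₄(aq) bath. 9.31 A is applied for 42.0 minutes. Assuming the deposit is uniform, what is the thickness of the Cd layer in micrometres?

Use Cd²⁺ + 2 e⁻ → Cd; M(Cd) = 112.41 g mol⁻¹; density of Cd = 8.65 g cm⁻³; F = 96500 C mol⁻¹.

60.8 μm

Q = I·t = 9.310 × 2520.0 = 23460 C; n(e⁻) = 0.2431 mol.
n(Cd) = n(e⁻)/2 = 0.1216 mol, so m = 0.1216 × 112.41 = 13.66 g.
Volume = m/ρ = 13.66 / 8.65 = 1.580 cm³.
Thickness = V/A = 1.580 / 260 = 0.00608 cm = 60.8 μm.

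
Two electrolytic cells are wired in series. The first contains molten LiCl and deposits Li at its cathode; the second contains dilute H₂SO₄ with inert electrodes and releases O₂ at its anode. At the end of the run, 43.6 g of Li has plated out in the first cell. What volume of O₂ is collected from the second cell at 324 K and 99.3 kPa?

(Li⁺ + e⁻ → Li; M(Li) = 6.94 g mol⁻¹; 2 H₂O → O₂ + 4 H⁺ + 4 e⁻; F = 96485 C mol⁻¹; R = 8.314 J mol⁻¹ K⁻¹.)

42.6 L

n(Li) = 43.6 / 6.94 = 6.282 mol, so n(e⁻) = 1 × 6.282 = 6.282 mol.
The cells are in series, so the same 6.282 mol of electrons passes through the second cell.
2 H₂O → O₂ + 4 H⁺ + 4 e⁻ — 4 mol e⁻ per mol O₂, so n(O₂) = 6.282/4 = 1.571 mol.
V = nRT/P = (1.571 × 8.314 × 324) / (99.3 × 10³) = 0.0426 m³ = 42.6 L.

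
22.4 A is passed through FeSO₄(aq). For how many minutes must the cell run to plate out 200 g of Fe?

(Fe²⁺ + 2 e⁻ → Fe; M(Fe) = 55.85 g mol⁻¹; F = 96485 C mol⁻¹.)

514 min

n(Fe) = m/M = 200 / 55.85 = 3.581 mol.
Each Fe atom requires 2 electrons, so n(e⁻) = 2 × 3.581 = 7.162 mol.
Q = n(e⁻)·F = 7.162 × 96485 = 691000 C.
t = Q/I = 691000 / 22.40 A = 30850 s = 514 min.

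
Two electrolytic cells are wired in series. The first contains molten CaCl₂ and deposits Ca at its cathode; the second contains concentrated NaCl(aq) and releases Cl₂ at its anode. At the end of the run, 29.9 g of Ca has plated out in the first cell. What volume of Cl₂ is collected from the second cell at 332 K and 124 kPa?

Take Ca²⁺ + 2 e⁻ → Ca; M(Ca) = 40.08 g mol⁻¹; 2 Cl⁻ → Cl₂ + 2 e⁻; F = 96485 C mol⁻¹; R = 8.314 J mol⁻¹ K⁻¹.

16.6 L

n(Ca) = 29.9 / 40.08 = 0.7460 mol, so n(e⁻) = 2 × 0.7460 = 1.492 mol.
The cells are in series, so the same 1.492 mol of electrons passes through the second cell.
2 Cl⁻ → Cl₂ + 2 e⁻ — 2 mol e⁻ per mol Cl₂, so n(Cl₂) = 1.492/2 = 0.7460 mol.
V = nRT/P = (0.7460 × 8.314 × 332) / (124 × 10³) = 0.0166 m³ = 16.6 L.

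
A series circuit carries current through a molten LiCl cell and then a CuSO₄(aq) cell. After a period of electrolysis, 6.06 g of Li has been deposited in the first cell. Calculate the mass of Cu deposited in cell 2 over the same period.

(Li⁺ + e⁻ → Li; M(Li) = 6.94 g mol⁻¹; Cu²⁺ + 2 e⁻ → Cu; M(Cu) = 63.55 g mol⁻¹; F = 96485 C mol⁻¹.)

27.7 g

n(Li) = 6.06 / 6.94 = 0.8732 mol.
Since Li⁺ + e⁻ → Li, n(e⁻) passed = 1 × 0.8732 = 0.8732 mol.
Cells in series carry the same charge, so the same 0.8732 mol of electrons passes through cell 2.
Cu²⁺ + 2 e⁻ → Cu, so n(Cu) = 0.8732 / 2 = 0.4366 mol.
m(Cu) = 0.4366 × 63.55 = 27.7 g.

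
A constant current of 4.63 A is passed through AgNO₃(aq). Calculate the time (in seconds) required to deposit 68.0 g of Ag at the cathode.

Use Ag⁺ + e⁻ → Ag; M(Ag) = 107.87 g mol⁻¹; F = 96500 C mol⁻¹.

n(Ag) = m/M = 68.0 / 107.87 = 0.6304 mol.
Each Ag atom requires 1 electron, so n(e⁻) = 1 × 0.6304 = 0.6304 mol.
Q = n(e⁻)·F = 0.6304 × 96500 = 60830 C.
t = Q/I = 60830 / 4.630 A = 13140 s.

13100 s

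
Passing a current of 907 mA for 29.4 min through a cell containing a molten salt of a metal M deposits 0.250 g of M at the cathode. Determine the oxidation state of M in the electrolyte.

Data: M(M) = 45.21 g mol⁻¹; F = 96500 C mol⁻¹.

Q = I·t = 0.9070 A × 1764.0 s = 1600 C, so n(e⁻) = 1600/96500 = 0.01658 mol.
n(M) deposited = 0.250 / 45.21 = 0.005530 mol.
Electrons per atom = n(e⁻)/n(M) = 0.01658 / 0.005530 = 3.00 ≈ 3, so the ion is M³⁺.

+3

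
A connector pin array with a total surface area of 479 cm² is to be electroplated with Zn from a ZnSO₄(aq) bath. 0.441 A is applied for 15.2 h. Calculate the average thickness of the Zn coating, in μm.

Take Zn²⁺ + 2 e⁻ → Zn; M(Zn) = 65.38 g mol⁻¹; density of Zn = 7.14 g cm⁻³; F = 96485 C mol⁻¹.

Q = I·t = 0.4410 × 54720 = 24130 C; n(e⁻) = 0.2501 mol.
n(Zn) = n(e⁻)/2 = 0.1251 mol, so m = 0.1251 × 65.38 = 8.176 g.
Volume = m/ρ = 8.176 / 7.14 = 1.145 cm³.
Thickness = V/A = 1.145 / 479 = 0.00239 cm = 23.9 μm.

23.9 μm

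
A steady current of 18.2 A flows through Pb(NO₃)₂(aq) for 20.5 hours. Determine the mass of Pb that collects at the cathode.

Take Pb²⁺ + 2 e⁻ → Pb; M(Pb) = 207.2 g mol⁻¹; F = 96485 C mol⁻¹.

1440 g

Q = I·t = 18.20 A × 73800 s = 1343000 C.
n(e⁻) = Q/F = 1343000 / 96485 = 13.92 mol.
Pb²⁺ + 2 e⁻ → Pb, so n(Pb) = n(e⁻)/2 = 6.960 mol.
m = n·M = 6.960 × 207.2 = 1440 g.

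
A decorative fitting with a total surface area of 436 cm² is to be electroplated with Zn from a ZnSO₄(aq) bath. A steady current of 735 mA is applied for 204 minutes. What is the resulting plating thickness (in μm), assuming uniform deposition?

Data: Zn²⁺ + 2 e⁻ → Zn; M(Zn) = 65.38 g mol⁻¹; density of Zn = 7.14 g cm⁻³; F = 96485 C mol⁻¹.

Q = I·t = 0.7350 × 12240 = 8996 C; n(e⁻) = 0.09324 mol.
n(Zn) = n(e⁻)/2 = 0.04662 mol, so m = 0.04662 × 65.38 = 3.048 g.
Volume = m/ρ = 3.048 / 7.14 = 0.4269 cm³.
Thickness = V/A = 0.4269 / 436 = 9.79 × 10⁻⁴ cm = 9.79 μm.

9.79 μm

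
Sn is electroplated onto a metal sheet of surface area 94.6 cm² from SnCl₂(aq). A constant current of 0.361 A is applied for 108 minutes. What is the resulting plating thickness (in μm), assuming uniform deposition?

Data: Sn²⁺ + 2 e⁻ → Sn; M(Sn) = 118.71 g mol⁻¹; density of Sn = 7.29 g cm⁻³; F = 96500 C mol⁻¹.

20.9 μm

Q = I·t = 0.3610 × 6480.0 = 2339 C; n(e⁻) = 0.02424 mol.
n(Sn) = n(e⁻)/2 = 0.01212 mol, so m = 0.01212 × 118.71 = 1.439 g.
Volume = m/ρ = 1.439 / 7.29 = 0.1974 cm³.
Thickness = V/A = 0.1974 / 94.6 = 0.00209 cm = 20.9 μm.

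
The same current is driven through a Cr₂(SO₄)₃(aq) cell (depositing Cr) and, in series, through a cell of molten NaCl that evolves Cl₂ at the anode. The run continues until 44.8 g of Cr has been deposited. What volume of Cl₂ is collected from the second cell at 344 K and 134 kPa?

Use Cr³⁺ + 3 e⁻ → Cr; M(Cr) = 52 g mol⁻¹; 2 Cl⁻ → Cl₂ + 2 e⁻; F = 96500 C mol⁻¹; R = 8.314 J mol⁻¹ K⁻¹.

27.6 L

n(Cr) = 44.8 / 52 = 0.8615 mol, so n(e⁻) = 3 × 0.8615 = 2.585 mol.
The cells are in series, so the same 2.585 mol of electrons passes through the second cell.
2 Cl⁻ → Cl₂ + 2 e⁻ — 2 mol e⁻ per mol Cl₂, so n(Cl₂) = 2.585/2 = 1.292 mol.
V = nRT/P = (1.292 × 8.314 × 344) / (134 × 10³) = 0.0276 m³ = 27.6 L.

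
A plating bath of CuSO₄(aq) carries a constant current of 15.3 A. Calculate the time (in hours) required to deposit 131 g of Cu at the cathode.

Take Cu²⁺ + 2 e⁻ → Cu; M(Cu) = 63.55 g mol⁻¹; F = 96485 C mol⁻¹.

7.22 h

n(Cu) = m/M = 131 / 63.55 = 2.061 mol.
Each Cu atom requires 2 electrons, so n(e⁻) = 2 × 2.061 = 4.123 mol.
Q = n(e⁻)·F = 4.123 × 96485 = 397800 C.
t = Q/I = 397800 / 15.30 A = 26000 s = 7.22 h.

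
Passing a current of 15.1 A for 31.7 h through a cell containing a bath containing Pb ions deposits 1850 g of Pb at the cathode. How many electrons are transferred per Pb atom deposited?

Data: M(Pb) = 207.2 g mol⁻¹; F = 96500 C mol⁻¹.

Q = I·t = 15.10 A × 114120 s = 1723000 C, so n(e⁻) = 1723000/96500 = 17.86 mol.
n(Pb) deposited = 1850 / 207.2 = 8.929 mol.
Electrons per atom = n(e⁻)/n(Pb) = 17.86 / 8.929 = 2.00 ≈ 2, so the ion is Pb²⁺.

2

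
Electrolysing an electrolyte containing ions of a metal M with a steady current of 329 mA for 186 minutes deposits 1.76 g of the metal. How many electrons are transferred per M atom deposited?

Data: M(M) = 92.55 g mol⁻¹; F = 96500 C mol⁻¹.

2

Q = I·t = 0.3290 A × 11160 s = 3672 C, so n(e⁻) = 3672/96500 = 0.03805 mol.
n(M) deposited = 1.76 / 92.55 = 0.01902 mol.
Electrons per atom = n(e⁻)/n(M) = 0.03805 / 0.01902 = 2.00 ≈ 2, so the ion is M²⁺.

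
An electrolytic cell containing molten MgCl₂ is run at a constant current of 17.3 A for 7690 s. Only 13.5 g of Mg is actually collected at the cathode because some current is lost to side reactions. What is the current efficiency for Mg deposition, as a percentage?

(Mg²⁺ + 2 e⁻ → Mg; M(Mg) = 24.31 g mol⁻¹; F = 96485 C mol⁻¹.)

80.6 %

Q = I·t = 17.30 × 7690.0 = 133000 C; n(e⁻) = 133000/96485 = 1.379 mol.
Theoretical n(Mg) = n(e⁻)/2 = 0.6894 mol, i.e. m_theo = 0.6894 × 24.31 = 16.76 g.
Efficiency = m_actual / m_theo = 13.5 / 16.76 = 80.6 %.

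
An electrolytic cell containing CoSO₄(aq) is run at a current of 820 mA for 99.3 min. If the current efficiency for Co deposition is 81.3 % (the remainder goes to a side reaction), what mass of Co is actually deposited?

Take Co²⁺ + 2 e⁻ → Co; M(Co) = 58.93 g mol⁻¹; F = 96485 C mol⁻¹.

Q = I·t = 0.8200 × 5958.0 = 4886 C.
n(e⁻) = 4886/96485 = 0.05064 mol; theoretically n(Co) = 0.05064/2 = 0.02532 mol, m_theo = 1.492 g.
At 81.3 % efficiency, m_actual = 0.813 × 1.492 = 1.21 g.

1.21 g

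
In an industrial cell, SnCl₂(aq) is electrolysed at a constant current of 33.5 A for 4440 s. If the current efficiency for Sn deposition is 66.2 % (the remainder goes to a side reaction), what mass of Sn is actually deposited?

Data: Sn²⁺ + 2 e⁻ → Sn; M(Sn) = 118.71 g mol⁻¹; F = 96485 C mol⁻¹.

Q = I·t = 33.50 × 4440.0 = 148700 C.
n(e⁻) = 148700/96485 = 1.542 mol; theoretically n(Sn) = 1.542/2 = 0.7708 mol, m_theo = 91.50 g.
At 66.2 % efficiency, m_actual = 0.662 × 91.50 = 60.6 g.

60.6 g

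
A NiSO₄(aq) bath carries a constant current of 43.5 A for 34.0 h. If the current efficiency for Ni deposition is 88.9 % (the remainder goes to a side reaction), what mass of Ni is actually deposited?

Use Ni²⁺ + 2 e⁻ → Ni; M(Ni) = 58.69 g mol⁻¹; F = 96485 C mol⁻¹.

1440 g

Q = I·t = 43.50 × 122400 = 5324000 C.
n(e⁻) = 5324000/96485 = 55.18 mol; theoretically n(Ni) = 55.18/2 = 27.59 mol, m_theo = 1619 g.
At 88.9 % efficiency, m_actual = 0.889 × 1619 = 1440 g.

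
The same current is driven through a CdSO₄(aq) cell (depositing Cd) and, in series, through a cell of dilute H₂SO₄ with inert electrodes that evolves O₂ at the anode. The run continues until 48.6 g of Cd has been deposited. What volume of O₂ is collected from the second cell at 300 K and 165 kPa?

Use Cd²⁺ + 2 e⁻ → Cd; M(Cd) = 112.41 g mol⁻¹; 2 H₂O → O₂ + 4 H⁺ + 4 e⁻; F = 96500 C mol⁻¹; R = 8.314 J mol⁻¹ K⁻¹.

3.27 L

n(Cd) = 48.6 / 112.41 = 0.4323 mol, so n(e⁻) = 2 × 0.4323 = 0.8647 mol.
The cells are in series, so the same 0.8647 mol of electrons passes through the second cell.
2 H₂O → O₂ + 4 H⁺ + 4 e⁻ — 4 mol e⁻ per mol O₂, so n(O₂) = 0.8647/4 = 0.2162 mol.
V = nRT/P = (0.2162 × 8.314 × 300) / (165 × 10³) = 0.00327 m³ = 3.27 L.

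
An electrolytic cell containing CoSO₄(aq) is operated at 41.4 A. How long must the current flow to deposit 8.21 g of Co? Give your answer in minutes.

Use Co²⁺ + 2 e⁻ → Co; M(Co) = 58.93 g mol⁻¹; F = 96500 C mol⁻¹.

n(Co) = m/M = 8.21 / 58.93 = 0.1393 mol.
Each Co atom requires 2 electrons, so n(e⁻) = 2 × 0.1393 = 0.2786 mol.
Q = n(e⁻)·F = 0.2786 × 96500 = 26890 C.
t = Q/I = 26890 / 41.40 A = 649.5 s = 10.8 min.

10.8 min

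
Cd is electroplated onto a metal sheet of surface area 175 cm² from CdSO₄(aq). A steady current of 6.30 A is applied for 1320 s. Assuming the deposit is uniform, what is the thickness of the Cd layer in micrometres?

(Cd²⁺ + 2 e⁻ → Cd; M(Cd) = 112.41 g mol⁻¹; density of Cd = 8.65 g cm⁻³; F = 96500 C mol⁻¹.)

Q = I·t = 6.300 × 1320.0 = 8316 C; n(e⁻) = 0.08618 mol.
n(Cd) = n(e⁻)/2 = 0.04309 mol, so m = 0.04309 × 112.41 = 4.844 g.
Volume = m/ρ = 4.844 / 8.65 = 0.5599 cm³.
Thickness = V/A = 0.5599 / 175 = 0.00320 cm = 32.0 μm.

32.0 μm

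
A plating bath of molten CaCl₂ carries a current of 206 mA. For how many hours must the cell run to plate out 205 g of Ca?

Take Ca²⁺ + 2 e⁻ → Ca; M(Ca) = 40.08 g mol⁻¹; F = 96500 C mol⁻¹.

n(Ca) = m/M = 205 / 40.08 = 5.115 mol.
Each Ca atom requires 2 electrons, so n(e⁻) = 2 × 5.115 = 10.23 mol.
Q = n(e⁻)·F = 10.23 × 96500 = 987200 C.
t = Q/I = 987200 / 0.2060 A = 4792000 s = 1330 h.

1330 h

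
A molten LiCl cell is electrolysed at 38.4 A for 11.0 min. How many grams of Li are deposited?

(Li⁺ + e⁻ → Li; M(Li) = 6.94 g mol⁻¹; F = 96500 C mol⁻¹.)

Q = I·t = 38.40 A × 660.00 s = 25340 C.
n(e⁻) = Q/F = 25340 / 96500 = 0.2626 mol.
Li⁺ + e⁻ → Li, so n(Li) = n(e⁻)/1 = 0.2626 mol.
m = n·M = 0.2626 × 6.94 = 1.82 g.

1.82 g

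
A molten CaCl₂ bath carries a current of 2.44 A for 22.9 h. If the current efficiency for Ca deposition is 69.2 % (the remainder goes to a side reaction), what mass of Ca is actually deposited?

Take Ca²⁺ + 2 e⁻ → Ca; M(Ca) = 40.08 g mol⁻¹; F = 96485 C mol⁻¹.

28.9 g

Q = I·t = 2.440 × 82440 = 201200 C.
n(e⁻) = 201200/96485 = 2.085 mol; theoretically n(Ca) = 2.085/2 = 1.042 mol, m_theo = 41.78 g.
At 69.2 % efficiency, m_actual = 0.692 × 41.78 = 28.9 g.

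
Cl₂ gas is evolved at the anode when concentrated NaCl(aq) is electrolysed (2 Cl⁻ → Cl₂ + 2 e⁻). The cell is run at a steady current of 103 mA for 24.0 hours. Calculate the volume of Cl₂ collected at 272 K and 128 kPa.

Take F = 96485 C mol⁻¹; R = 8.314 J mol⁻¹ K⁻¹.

0.815 L

Q = I·t = 0.1030 A × 86400 s = 8899 C.
n(e⁻) = Q/F = 8899 / 96485 = 0.09223 mol.
2 electrons are transferred per Cl₂ molecule, so n(Cl₂) = 0.09223 / 2 = 0.04612 mol.
V = nRT/P = (0.04612 × 8.314 × 272) / (128 × 10³ Pa) = 8.15 × 10⁻⁴ m³ = 0.815 L.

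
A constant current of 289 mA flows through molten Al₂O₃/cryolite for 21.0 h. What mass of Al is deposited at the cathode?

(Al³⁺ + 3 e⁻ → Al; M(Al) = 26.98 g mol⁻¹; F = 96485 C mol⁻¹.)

2.04 g

Q = I·t = 0.2890 A × 75600 s = 21850 C.
n(e⁻) = Q/F = 21850 / 96485 = 0.2264 mol.
Al³⁺ + 3 e⁻ → Al, so n(Al) = n(e⁻)/3 = 0.07548 mol.
m = n·M = 0.07548 × 26.98 = 2.04 g.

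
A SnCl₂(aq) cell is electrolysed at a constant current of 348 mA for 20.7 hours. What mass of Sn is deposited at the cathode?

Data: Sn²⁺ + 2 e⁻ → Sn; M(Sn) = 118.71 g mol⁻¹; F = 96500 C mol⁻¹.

16.0 g

Q = I·t = 0.3480 A × 74520 s = 25930 C.
n(e⁻) = Q/F = 25930 / 96500 = 0.2687 mol.
Sn²⁺ + 2 e⁻ → Sn, so n(Sn) = n(e⁻)/2 = 0.1344 mol.
m = n·M = 0.1344 × 118.71 = 16.0 g.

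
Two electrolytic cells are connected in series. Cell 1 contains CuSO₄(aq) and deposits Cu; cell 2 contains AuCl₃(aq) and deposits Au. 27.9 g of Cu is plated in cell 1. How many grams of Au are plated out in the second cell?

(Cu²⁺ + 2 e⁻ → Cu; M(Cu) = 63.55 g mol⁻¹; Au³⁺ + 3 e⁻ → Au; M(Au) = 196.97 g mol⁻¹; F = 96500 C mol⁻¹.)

n(Cu) = 27.9 / 63.55 = 0.4390 mol.
Since Cu²⁺ + 2 e⁻ → Cu, n(e⁻) passed = 2 × 0.4390 = 0.8780 mol.
Cells in series carry the same charge, so the same 0.8780 mol of electrons passes through cell 2.
Au³⁺ + 3 e⁻ → Au, so n(Au) = 0.8780 / 3 = 0.2927 mol.
m(Au) = 0.2927 × 196.97 = 57.6 g.

57.6 g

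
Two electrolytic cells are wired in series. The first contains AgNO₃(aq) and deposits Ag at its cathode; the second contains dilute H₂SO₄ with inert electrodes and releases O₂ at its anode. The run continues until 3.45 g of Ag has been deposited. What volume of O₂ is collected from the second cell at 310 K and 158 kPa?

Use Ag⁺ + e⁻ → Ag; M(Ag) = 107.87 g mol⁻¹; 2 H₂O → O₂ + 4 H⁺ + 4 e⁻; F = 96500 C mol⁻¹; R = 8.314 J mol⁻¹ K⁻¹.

n(Ag) = 3.45 / 107.87 = 0.03198 mol, so n(e⁻) = 1 × 0.03198 = 0.03198 mol.
The cells are in series, so the same 0.03198 mol of electrons passes through the second cell.
2 H₂O → O₂ + 4 H⁺ + 4 e⁻ — 4 mol e⁻ per mol O₂, so n(O₂) = 0.03198/4 = 0.007996 mol.
V = nRT/P = (0.007996 × 8.314 × 310) / (158 × 10³) = 1.30 × 10⁻⁴ m³ = 0.130 L.

0.130 L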